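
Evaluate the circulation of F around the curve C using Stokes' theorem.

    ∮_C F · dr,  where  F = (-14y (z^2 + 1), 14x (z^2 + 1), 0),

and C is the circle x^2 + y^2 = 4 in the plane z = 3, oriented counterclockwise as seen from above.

Let S be the flat disk x^2 + y^2 ≤ 4 in the plane z = 3, with upward unit normal n̂ = ẑ. By Stokes' theorem,

    ∮_C F · dr = ∬_S (∇ × F) · n̂ dS = ∬_D (curl F)_z dA,

where D is the disk x^2 + y^2 ≤ 4.

Compute the curl of F = (-14y (z^2 + 1), 14x (z^2 + 1), 0):
    (∇ × F)_x = ∂F_z/∂y - ∂F_y/∂z = -28x z,
    (∇ × F)_y = ∂F_x/∂z - ∂F_z/∂x = -28y z,
    (∇ × F)_z = ∂F_y/∂x - ∂F_x/∂y = 28z^2 + 28.

On z = 3, (curl F)_z = 280.

Convert to polar (x = r cos θ, y = r sin θ, dA = r dr dθ); the integrand becomes 280, so

    ∬_D (curl F)_z dA = ∫_0^{2π} ∫_0^{2} (280) · r dr dθ.

Inner (r from 0 to 2): 560.
Outer (θ from 0 to 2π): 1120π.

Therefore ∮_C F · dr = 1120π.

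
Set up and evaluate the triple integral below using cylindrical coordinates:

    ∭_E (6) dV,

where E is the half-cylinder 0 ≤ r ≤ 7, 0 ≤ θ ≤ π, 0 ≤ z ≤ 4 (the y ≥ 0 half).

In cylindrical coordinates, x = r cos(θ), y = r sin(θ), z = z, and dV = r dr dθ dz.

The integrand becomes 6, so

    ∭_E (6) dV = ∫_{0}^{π} ∫_{0}^{7} ∫_{0}^{4} (6) · r dz dr dθ.

Inner (z): 24r.
Middle (r from 0 to 7): 588.
Outer (θ): 588π.

Therefore the triple integral equals 588π.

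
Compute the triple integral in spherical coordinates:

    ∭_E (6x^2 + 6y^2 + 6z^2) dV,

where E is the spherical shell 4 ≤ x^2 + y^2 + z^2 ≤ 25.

In spherical coordinates, x = ρ sin(φ) cos(θ), y = ρ sin(φ) sin(θ), z = ρ cos(φ), and dV = ρ^2 sin(φ) dρ dφ dθ.

The integrand becomes 6ρ^2, so

    ∭_E (6x^2 + 6y^2 + 6z^2) dV = ∫_{0}^{2π} ∫_{0}^{π} ∫_{2}^{5} (6ρ^2) · ρ^2 sin(φ) dρ dφ dθ.

Inner (ρ): 18558sin(φ)/5.
Middle (φ): 37116/5.
Outer (θ): 74232π/5.

Therefore the triple integral equals 74232π/5.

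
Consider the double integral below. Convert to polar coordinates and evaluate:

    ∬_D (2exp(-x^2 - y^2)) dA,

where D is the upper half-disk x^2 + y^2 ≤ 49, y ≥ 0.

The region D is 0 ≤ r ≤ 7, 0 ≤ θ ≤ π in polar coordinates, where x = r cos(θ), y = r sin(θ), and dA = r dr dθ.

Under the substitution, the integrand becomes 2exp(-r^2), so

    ∬_D (2exp(-x^2 - y^2)) dA = ∫_{0}^{π} ∫_{0}^{7} (2exp(-r^2)) · r dr dθ.

Inner integral (in r): ∫_{0}^{7} (2exp(-r^2)) · r dr = 1 - exp(-49).

Outer integral (in θ): ∫_{0}^{π} (1 - exp(-49)) dθ = -π exp(-49) + π.

Therefore ∬_D (2exp(-x^2 - y^2)) dA = -π exp(-49) + π.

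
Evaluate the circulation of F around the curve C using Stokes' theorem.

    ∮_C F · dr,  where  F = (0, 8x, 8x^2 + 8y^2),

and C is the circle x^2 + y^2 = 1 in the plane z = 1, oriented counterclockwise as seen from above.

Let S be the flat disk x^2 + y^2 ≤ 1 in the plane z = 1, with upward unit normal n̂ = ẑ. By Stokes' theorem,

    ∮_C F · dr = ∬_S (∇ × F) · n̂ dS = ∬_D (curl F)_z dA,

where D is the disk x^2 + y^2 ≤ 1.

Compute the curl of F = (0, 8x, 8x^2 + 8y^2):
    (∇ × F)_x = ∂F_z/∂y - ∂F_y/∂z = 16y,
    (∇ × F)_y = ∂F_x/∂z - ∂F_z/∂x = -16x,
    (∇ × F)_z = ∂F_y/∂x - ∂F_x/∂y = 8.

On z = 1, (curl F)_z = 8.

Convert to polar (x = r cos θ, y = r sin θ, dA = r dr dθ); the integrand becomes 8, so

    ∬_D (curl F)_z dA = ∫_0^{2π} ∫_0^{1} (8) · r dr dθ.

Inner (r from 0 to 1): 4.
Outer (θ from 0 to 2π): 8π.

Therefore ∮_C F · dr = 8π.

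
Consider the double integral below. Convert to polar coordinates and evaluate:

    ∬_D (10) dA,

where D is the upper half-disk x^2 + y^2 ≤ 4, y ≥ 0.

The region D is 0 ≤ r ≤ 2, 0 ≤ θ ≤ π in polar coordinates, where x = r cos(θ), y = r sin(θ), and dA = r dr dθ.

Under the substitution, the integrand becomes 10, so

    ∬_D (10) dA = ∫_{0}^{π} ∫_{0}^{2} (10) · r dr dθ.

Inner integral (in r): ∫_{0}^{2} (10) · r dr = 20.

Outer integral (in θ): ∫_{0}^{π} (20) dθ = 20π.

Therefore ∬_D (10) dA = 20π.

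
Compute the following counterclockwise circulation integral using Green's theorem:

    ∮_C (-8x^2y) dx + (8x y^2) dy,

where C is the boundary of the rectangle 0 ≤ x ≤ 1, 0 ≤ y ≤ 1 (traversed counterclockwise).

Green's theorem converts the closed line integral into a double integral over the enclosed region D:

    ∮_C P dx + Q dy = ∬_D (∂Q/∂x - ∂P/∂y) dA.

Here P = -8x^2y, Q = 8x y^2, so

    ∂Q/∂x = 8y^2,    ∂P/∂y = -8x^2,
    ∂Q/∂x - ∂P/∂y = 8x^2 + 8y^2.

D is the region 0 ≤ x ≤ 1, 0 ≤ y ≤ 1. Evaluating the double integral:

    ∬_D (8x^2 + 8y^2) dA = ∫_0^{1} ∫_0^{1} (8x^2 + 8y^2) dy dx.

Inner (y from 0 to 1): 8x^2 + 8/3.
Outer (x from 0 to 1): 16/3.

Therefore ∮_C P dx + Q dy = 16/3.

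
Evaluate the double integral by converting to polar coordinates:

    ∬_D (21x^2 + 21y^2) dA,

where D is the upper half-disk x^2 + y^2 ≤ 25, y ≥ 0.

The region D is 0 ≤ r ≤ 5, 0 ≤ θ ≤ π in polar coordinates, where x = r cos(θ), y = r sin(θ), and dA = r dr dθ.

Under the substitution, the integrand becomes 21r^2, so

    ∬_D (21x^2 + 21y^2) dA = ∫_{0}^{π} ∫_{0}^{5} (21r^2) · r dr dθ.

Inner integral (in r): ∫_{0}^{5} (21r^2) · r dr = 13125/4.

Outer integral (in θ): ∫_{0}^{π} (13125/4) dθ = 13125π/4.

Therefore ∬_D (21x^2 + 21y^2) dA = 13125π/4.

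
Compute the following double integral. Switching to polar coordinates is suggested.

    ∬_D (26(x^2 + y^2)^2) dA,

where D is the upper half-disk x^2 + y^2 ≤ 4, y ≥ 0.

The region D is 0 ≤ r ≤ 2, 0 ≤ θ ≤ π in polar coordinates, where x = r cos(θ), y = r sin(θ), and dA = r dr dθ.

Under the substitution, the integrand becomes 26r^4, so

    ∬_D (26(x^2 + y^2)^2) dA = ∫_{0}^{π} ∫_{0}^{2} (26r^4) · r dr dθ.

Inner integral (in r): ∫_{0}^{2} (26r^4) · r dr = 832/3.

Outer integral (in θ): ∫_{0}^{π} (832/3) dθ = 832π/3.

Therefore ∬_D (26(x^2 + y^2)^2) dA = 832π/3.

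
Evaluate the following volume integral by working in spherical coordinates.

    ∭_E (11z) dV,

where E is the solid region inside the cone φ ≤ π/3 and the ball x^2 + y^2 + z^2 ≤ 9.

In spherical coordinates, x = ρ sin(φ) cos(θ), y = ρ sin(φ) sin(θ), z = ρ cos(φ), and dV = ρ^2 sin(φ) dρ dφ dθ.

The integrand becomes 11ρ cos(φ), so

    ∭_E (11z) dV = ∫_{0}^{2π} ∫_{0}^{π/3} ∫_{0}^{3} (11ρ cos(φ)) · ρ^2 sin(φ) dρ dφ dθ.

Inner (ρ): 891sin(2φ)/8.
Middle (φ): 2673/32.
Outer (θ): 2673π/16.

Therefore the triple integral equals 2673π/16.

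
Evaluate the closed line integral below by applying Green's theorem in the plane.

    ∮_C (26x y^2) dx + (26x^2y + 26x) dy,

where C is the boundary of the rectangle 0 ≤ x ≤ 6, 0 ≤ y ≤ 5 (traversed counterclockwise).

Green's theorem converts the closed line integral into a double integral over the enclosed region D:

    ∮_C P dx + Q dy = ∬_D (∂Q/∂x - ∂P/∂y) dA.

Here P = 26x y^2, Q = 26x^2y + 26x, so

    ∂Q/∂x = 52x y + 26,    ∂P/∂y = 52x y,
    ∂Q/∂x - ∂P/∂y = 26.

D is the region 0 ≤ x ≤ 6, 0 ≤ y ≤ 5. Evaluating the double integral:

    ∬_D (26) dA = ∫_0^{6} ∫_0^{5} (26) dy dx.

Inner (y from 0 to 5): 130.
Outer (x from 0 to 6): 780.

Therefore ∮_C P dx + Q dy = 780.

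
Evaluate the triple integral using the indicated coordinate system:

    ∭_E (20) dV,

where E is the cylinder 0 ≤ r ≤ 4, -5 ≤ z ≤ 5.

In cylindrical coordinates, x = r cos(θ), y = r sin(θ), z = z, and dV = r dr dθ dz.

The integrand becomes 20, so

    ∭_E (20) dV = ∫_{0}^{2π} ∫_{0}^{4} ∫_{-5}^{5} (20) · r dz dr dθ.

Inner (z): 200r.
Middle (r from 0 to 4): 1600.
Outer (θ): 3200π.

Therefore the triple integral equals 3200π.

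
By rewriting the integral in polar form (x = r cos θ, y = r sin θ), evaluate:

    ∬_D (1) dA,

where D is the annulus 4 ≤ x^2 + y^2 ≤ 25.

The region D is 2 ≤ r ≤ 5, 0 ≤ θ ≤ 2π in polar coordinates, where x = r cos(θ), y = r sin(θ), and dA = r dr dθ.

Under the substitution, the integrand becomes 1, so

    ∬_D (1) dA = ∫_{0}^{2π} ∫_{2}^{5} (1) · r dr dθ.

Inner integral (in r): ∫_{2}^{5} (1) · r dr = 21/2.

Outer integral (in θ): ∫_{0}^{2π} (21/2) dθ = 21π.

Therefore ∬_D (1) dA = 21π.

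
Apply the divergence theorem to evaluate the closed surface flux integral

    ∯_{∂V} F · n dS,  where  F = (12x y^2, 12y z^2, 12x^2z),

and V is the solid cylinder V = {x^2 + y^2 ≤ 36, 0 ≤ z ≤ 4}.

By the divergence theorem,

    ∯_{∂V} F · n dS = ∭_V (∇ · F) dV.

Compute the divergence:
    ∇ · F = ∂F_x/∂x + ∂F_y/∂y + ∂F_z/∂z = 12y^2 + 12z^2 + 12x^2 = 12x^2 + 12y^2 + 12z^2.

In cylindrical coordinates, x = r cos(θ), y = r sin(θ), z = z, dV = r dr dθ dz, with 0 ≤ r ≤ 6, 0 ≤ θ ≤ 2π, 0 ≤ z ≤ 4.

The integrand, after substitution and multiplying by the volume element, becomes (12r^2 + 12z^2) · r, so

    ∭_V (∇·F) dV = ∫_0^{2π} ∫_0^{6} ∫_0^{4} (12r^2 + 12z^2) · r dz dr dθ.

Inner (z from 0 to 4): 48r^3 + 256r.
Middle (r from 0 to 6): 20160.
Outer (θ from 0 to 2π): 40320π.

Therefore ∯_{∂V} F · n dS = 40320π.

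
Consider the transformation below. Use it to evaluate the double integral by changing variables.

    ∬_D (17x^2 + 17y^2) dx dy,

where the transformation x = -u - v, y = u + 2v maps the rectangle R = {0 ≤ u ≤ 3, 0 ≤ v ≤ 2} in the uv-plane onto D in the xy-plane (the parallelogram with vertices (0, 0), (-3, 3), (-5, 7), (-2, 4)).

Compute the Jacobian determinant of (x, y) with respect to (u, v):

    ∂(x,y)/∂(u,v) = | -1  -1 | = (-1)(2) - (-1)(1) = -1.
                   | 1  2 |

Its absolute value is |J| = 1 (the area scaling factor).

Substituting x = -u - v, y = u + 2v into the integrand,

    17x^2 + 17y^2 → 34u^2 + 102u v + 85v^2,

so the integral becomes

    ∬_R (34u^2 + 102u v + 85v^2) · |J| du dv = ∫_0^3 ∫_0^2 (34u^2 + 102u v + 85v^2) dv du.

Inner (v): 68u^2 + 204u + 680/3.
Outer (u): 2210.

Therefore ∬_D (17x^2 + 17y^2) dx dy = 2210.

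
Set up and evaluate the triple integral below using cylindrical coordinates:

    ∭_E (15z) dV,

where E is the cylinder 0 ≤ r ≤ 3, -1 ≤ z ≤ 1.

In cylindrical coordinates, x = r cos(θ), y = r sin(θ), z = z, and dV = r dr dθ dz.

The integrand becomes 15z, so

    ∭_E (15z) dV = ∫_{0}^{2π} ∫_{0}^{3} ∫_{-1}^{1} (15z) · r dz dr dθ.

Inner (z): 0.
Middle (r from 0 to 3): 0.
Outer (θ): 0.

Therefore the triple integral equals 0.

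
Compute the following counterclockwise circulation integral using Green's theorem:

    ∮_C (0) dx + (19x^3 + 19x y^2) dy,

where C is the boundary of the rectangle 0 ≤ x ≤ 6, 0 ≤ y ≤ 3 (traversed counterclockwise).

Green's theorem converts the closed line integral into a double integral over the enclosed region D:

    ∮_C P dx + Q dy = ∬_D (∂Q/∂x - ∂P/∂y) dA.

Here P = 0, Q = 19x^3 + 19x y^2, so

    ∂Q/∂x = 57x^2 + 19y^2,    ∂P/∂y = 0,
    ∂Q/∂x - ∂P/∂y = 57x^2 + 19y^2.

D is the region 0 ≤ x ≤ 6, 0 ≤ y ≤ 3. Evaluating the double integral:

    ∬_D (57x^2 + 19y^2) dA = ∫_0^{6} ∫_0^{3} (57x^2 + 19y^2) dy dx.

Inner (y from 0 to 3): 171x^2 + 171.
Outer (x from 0 to 6): 13338.

Therefore ∮_C P dx + Q dy = 13338.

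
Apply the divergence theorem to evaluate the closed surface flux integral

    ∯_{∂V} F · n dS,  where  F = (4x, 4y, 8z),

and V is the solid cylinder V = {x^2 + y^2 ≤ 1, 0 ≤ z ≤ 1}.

By the divergence theorem,

    ∯_{∂V} F · n dS = ∭_V (∇ · F) dV.

Compute the divergence:
    ∇ · F = ∂F_x/∂x + ∂F_y/∂y + ∂F_z/∂z = 4 + 4 + 8 = 16.

In cylindrical coordinates, x = r cos(θ), y = r sin(θ), z = z, dV = r dr dθ dz, with 0 ≤ r ≤ 1, 0 ≤ θ ≤ 2π, 0 ≤ z ≤ 1.

The integrand, after substitution and multiplying by the volume element, becomes (16) · r, so

    ∭_V (∇·F) dV = ∫_0^{2π} ∫_0^{1} ∫_0^{1} (16) · r dz dr dθ.

Inner (z from 0 to 1): 16r.
Middle (r from 0 to 1): 8.
Outer (θ from 0 to 2π): 16π.

Therefore ∯_{∂V} F · n dS = 16π.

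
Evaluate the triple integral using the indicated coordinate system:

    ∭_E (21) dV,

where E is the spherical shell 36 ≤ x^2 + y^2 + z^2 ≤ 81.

In spherical coordinates, x = ρ sin(φ) cos(θ), y = ρ sin(φ) sin(θ), z = ρ cos(φ), and dV = ρ^2 sin(φ) dρ dφ dθ.

The integrand becomes 21, so

    ∭_E (21) dV = ∫_{0}^{2π} ∫_{0}^{π} ∫_{6}^{9} (21) · ρ^2 sin(φ) dρ dφ dθ.

Inner (ρ): 3591sin(φ).
Middle (φ): 7182.
Outer (θ): 14364π.

Therefore the triple integral equals 14364π.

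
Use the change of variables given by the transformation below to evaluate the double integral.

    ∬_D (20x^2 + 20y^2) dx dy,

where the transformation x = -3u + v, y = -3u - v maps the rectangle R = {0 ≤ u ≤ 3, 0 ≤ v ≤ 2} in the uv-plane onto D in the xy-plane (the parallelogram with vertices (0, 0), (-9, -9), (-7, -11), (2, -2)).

Compute the Jacobian determinant of (x, y) with respect to (u, v):

    ∂(x,y)/∂(u,v) = | -3  1 | = (-3)(-1) - (1)(-3) = 6.
                   | -3  -1 |

Its absolute value is |J| = 6 (the area scaling factor).

Substituting x = -3u + v, y = -3u - v into the integrand,

    20x^2 + 20y^2 → 360u^2 + 40v^2,

so the integral becomes

    ∬_R (360u^2 + 40v^2) · |J| du dv = ∫_0^3 ∫_0^2 (2160u^2 + 240v^2) dv du.

Inner (v): 4320u^2 + 640.
Outer (u): 40800.

Therefore ∬_D (20x^2 + 20y^2) dx dy = 40800.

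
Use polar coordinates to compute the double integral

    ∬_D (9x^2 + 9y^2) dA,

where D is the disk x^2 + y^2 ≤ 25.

The region D is 0 ≤ r ≤ 5, 0 ≤ θ ≤ 2π in polar coordinates, where x = r cos(θ), y = r sin(θ), and dA = r dr dθ.

Under the substitution, the integrand becomes 9r^2, so

    ∬_D (9x^2 + 9y^2) dA = ∫_{0}^{2π} ∫_{0}^{5} (9r^2) · r dr dθ.

Inner integral (in r): ∫_{0}^{5} (9r^2) · r dr = 5625/4.

Outer integral (in θ): ∫_{0}^{2π} (5625/4) dθ = 5625π/2.

Therefore ∬_D (9x^2 + 9y^2) dA = 5625π/2.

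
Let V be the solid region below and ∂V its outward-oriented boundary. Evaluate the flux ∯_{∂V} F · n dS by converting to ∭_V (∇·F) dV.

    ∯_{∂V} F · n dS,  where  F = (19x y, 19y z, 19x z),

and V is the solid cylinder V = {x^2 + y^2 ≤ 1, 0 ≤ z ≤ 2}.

By the divergence theorem,

    ∯_{∂V} F · n dS = ∭_V (∇ · F) dV.

Compute the divergence:
    ∇ · F = ∂F_x/∂x + ∂F_y/∂y + ∂F_z/∂z = 19y + 19z + 19x = 19x + 19y + 19z.

In cylindrical coordinates, x = r cos(θ), y = r sin(θ), z = z, dV = r dr dθ dz, with 0 ≤ r ≤ 1, 0 ≤ θ ≤ 2π, 0 ≤ z ≤ 2.

The integrand, after substitution and multiplying by the volume element, becomes (19sqrt(2)r sin(θ + π/4) + 19z) · r, so

    ∭_V (∇·F) dV = ∫_0^{2π} ∫_0^{1} ∫_0^{2} (19sqrt(2)r sin(θ + π/4) + 19z) · r dz dr dθ.

Inner (z from 0 to 2): 38r (sqrt(2)r sin(θ + π/4) + 1).
Middle (r from 0 to 1): 38sqrt(2)sin(θ + π/4)/3 + 19.
Outer (θ from 0 to 2π): 38π.

Therefore ∯_{∂V} F · n dS = 38π.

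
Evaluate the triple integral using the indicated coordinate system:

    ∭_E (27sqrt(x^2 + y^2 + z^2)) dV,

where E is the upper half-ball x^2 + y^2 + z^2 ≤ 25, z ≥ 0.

In spherical coordinates, x = ρ sin(φ) cos(θ), y = ρ sin(φ) sin(θ), z = ρ cos(φ), and dV = ρ^2 sin(φ) dρ dφ dθ.

The integrand becomes 27ρ, so

    ∭_E (27sqrt(x^2 + y^2 + z^2)) dV = ∫_{0}^{2π} ∫_{0}^{π/2} ∫_{0}^{5} (27ρ) · ρ^2 sin(φ) dρ dφ dθ.

Inner (ρ): 16875sin(φ)/4.
Middle (φ): 16875/4.
Outer (θ): 16875π/2.

Therefore the triple integral equals 16875π/2.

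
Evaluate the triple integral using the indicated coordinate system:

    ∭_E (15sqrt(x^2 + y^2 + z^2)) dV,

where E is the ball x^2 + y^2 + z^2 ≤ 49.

In spherical coordinates, x = ρ sin(φ) cos(θ), y = ρ sin(φ) sin(θ), z = ρ cos(φ), and dV = ρ^2 sin(φ) dρ dφ dθ.

The integrand becomes 15ρ, so

    ∭_E (15sqrt(x^2 + y^2 + z^2)) dV = ∫_{0}^{2π} ∫_{0}^{π} ∫_{0}^{7} (15ρ) · ρ^2 sin(φ) dρ dφ dθ.

Inner (ρ): 36015sin(φ)/4.
Middle (φ): 36015/2.
Outer (θ): 36015π.

Therefore the triple integral equals 36015π.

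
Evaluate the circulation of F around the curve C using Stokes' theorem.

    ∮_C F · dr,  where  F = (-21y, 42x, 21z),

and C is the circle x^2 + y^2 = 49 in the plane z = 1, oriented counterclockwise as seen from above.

Let S be the flat disk x^2 + y^2 ≤ 49 in the plane z = 1, with upward unit normal n̂ = ẑ. By Stokes' theorem,

    ∮_C F · dr = ∬_S (∇ × F) · n̂ dS = ∬_D (curl F)_z dA,

where D is the disk x^2 + y^2 ≤ 49.

Compute the curl of F = (-21y, 42x, 21z):
    (∇ × F)_x = ∂F_z/∂y - ∂F_y/∂z = 0,
    (∇ × F)_y = ∂F_x/∂z - ∂F_z/∂x = 0,
    (∇ × F)_z = ∂F_y/∂x - ∂F_x/∂y = 63.

On z = 1, (curl F)_z = 63.

Convert to polar (x = r cos θ, y = r sin θ, dA = r dr dθ); the integrand becomes 63, so

    ∬_D (curl F)_z dA = ∫_0^{2π} ∫_0^{7} (63) · r dr dθ.

Inner (r from 0 to 7): 3087/2.
Outer (θ from 0 to 2π): 3087π.

Therefore ∮_C F · dr = 3087π.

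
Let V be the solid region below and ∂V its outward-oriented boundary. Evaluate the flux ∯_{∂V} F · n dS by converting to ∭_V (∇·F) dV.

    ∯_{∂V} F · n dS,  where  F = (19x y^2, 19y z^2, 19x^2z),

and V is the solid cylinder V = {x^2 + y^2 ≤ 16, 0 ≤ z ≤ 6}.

By the divergence theorem,

    ∯_{∂V} F · n dS = ∭_V (∇ · F) dV.

Compute the divergence:
    ∇ · F = ∂F_x/∂x + ∂F_y/∂y + ∂F_z/∂z = 19y^2 + 19z^2 + 19x^2 = 19x^2 + 19y^2 + 19z^2.

In cylindrical coordinates, x = r cos(θ), y = r sin(θ), z = z, dV = r dr dθ dz, with 0 ≤ r ≤ 4, 0 ≤ θ ≤ 2π, 0 ≤ z ≤ 6.

The integrand, after substitution and multiplying by the volume element, becomes (19r^2 + 19z^2) · r, so

    ∭_V (∇·F) dV = ∫_0^{2π} ∫_0^{4} ∫_0^{6} (19r^2 + 19z^2) · r dz dr dθ.

Inner (z from 0 to 6): 114r (r^2 + 12).
Middle (r from 0 to 4): 18240.
Outer (θ from 0 to 2π): 36480π.

Therefore ∯_{∂V} F · n dS = 36480π.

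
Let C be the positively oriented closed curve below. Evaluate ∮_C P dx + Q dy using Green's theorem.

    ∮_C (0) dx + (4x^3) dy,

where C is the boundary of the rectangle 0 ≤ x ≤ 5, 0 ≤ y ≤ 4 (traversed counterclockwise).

Green's theorem converts the closed line integral into a double integral over the enclosed region D:

    ∮_C P dx + Q dy = ∬_D (∂Q/∂x - ∂P/∂y) dA.

Here P = 0, Q = 4x^3, so

    ∂Q/∂x = 12x^2,    ∂P/∂y = 0,
    ∂Q/∂x - ∂P/∂y = 12x^2.

D is the region 0 ≤ x ≤ 5, 0 ≤ y ≤ 4. Evaluating the double integral:

    ∬_D (12x^2) dA = ∫_0^{5} ∫_0^{4} (12x^2) dy dx.

Inner (y from 0 to 4): 48x^2.
Outer (x from 0 to 5): 2000.

Therefore ∮_C P dx + Q dy = 2000.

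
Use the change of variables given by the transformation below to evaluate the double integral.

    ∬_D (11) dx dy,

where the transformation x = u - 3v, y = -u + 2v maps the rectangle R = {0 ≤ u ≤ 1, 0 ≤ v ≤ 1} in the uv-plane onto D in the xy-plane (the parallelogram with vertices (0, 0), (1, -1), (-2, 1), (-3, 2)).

Compute the Jacobian determinant of (x, y) with respect to (u, v):

    ∂(x,y)/∂(u,v) = | 1  -3 | = (1)(2) - (-3)(-1) = -1.
                   | -1  2 |

Its absolute value is |J| = 1 (the area scaling factor).

Substituting x = u - 3v, y = -u + 2v into the integrand,

    11 → 11,

so the integral becomes

    ∬_R (11) · |J| du dv = ∫_0^1 ∫_0^1 (11) dv du.

Inner (v): 11.
Outer (u): 11.

Therefore ∬_D (11) dx dy = 11.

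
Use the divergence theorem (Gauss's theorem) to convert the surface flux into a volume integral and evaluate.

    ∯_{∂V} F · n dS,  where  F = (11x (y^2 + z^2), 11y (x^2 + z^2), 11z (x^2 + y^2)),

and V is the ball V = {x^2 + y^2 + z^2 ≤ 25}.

By the divergence theorem,

    ∯_{∂V} F · n dS = ∭_V (∇ · F) dV.

Compute the divergence:
    ∇ · F = ∂F_x/∂x + ∂F_y/∂y + ∂F_z/∂z = 11y^2 + 11z^2 + 11x^2 + 11z^2 + 11x^2 + 11y^2 = 22x^2 + 22y^2 + 22z^2.

In spherical coordinates, x = ρ sin(φ) cos(θ), y = ρ sin(φ) sin(θ), z = ρ cos(φ), dV = ρ^2 sin(φ) dρ dφ dθ, with 0 ≤ ρ ≤ 5, 0 ≤ φ ≤ π, 0 ≤ θ ≤ 2π.

The integrand, after substitution and multiplying by the volume element, becomes (22ρ^2) · ρ^2 sin(φ), so

    ∭_V (∇·F) dV = ∫_0^{2π} ∫_0^{π} ∫_0^{5} (22ρ^2) · ρ^2 sin(φ) dρ dφ dθ.

Inner (ρ from 0 to 5): 13750sin(φ).
Middle (φ from 0 to π): 27500.
Outer (θ from 0 to 2π): 55000π.

Therefore ∯_{∂V} F · n dS = 55000π.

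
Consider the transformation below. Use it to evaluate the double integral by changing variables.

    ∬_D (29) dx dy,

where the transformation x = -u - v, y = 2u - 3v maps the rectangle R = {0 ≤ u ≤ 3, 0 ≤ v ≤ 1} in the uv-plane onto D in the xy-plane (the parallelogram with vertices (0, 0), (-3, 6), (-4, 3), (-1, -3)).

Compute the Jacobian determinant of (x, y) with respect to (u, v):

    ∂(x,y)/∂(u,v) = | -1  -1 | = (-1)(-3) - (-1)(2) = 5.
                   | 2  -3 |

Its absolute value is |J| = 5 (the area scaling factor).

Substituting x = -u - v, y = 2u - 3v into the integrand,

    29 → 29,

so the integral becomes

    ∬_R (29) · |J| du dv = ∫_0^3 ∫_0^1 (145) dv du.

Inner (v): 145.
Outer (u): 435.

Therefore ∬_D (29) dx dy = 435.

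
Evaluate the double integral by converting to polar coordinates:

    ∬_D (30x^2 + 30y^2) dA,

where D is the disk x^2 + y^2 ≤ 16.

The region D is 0 ≤ r ≤ 4, 0 ≤ θ ≤ 2π in polar coordinates, where x = r cos(θ), y = r sin(θ), and dA = r dr dθ.

Under the substitution, the integrand becomes 30r^2, so

    ∬_D (30x^2 + 30y^2) dA = ∫_{0}^{2π} ∫_{0}^{4} (30r^2) · r dr dθ.

Inner integral (in r): ∫_{0}^{4} (30r^2) · r dr = 1920.

Outer integral (in θ): ∫_{0}^{2π} (1920) dθ = 3840π.

Therefore ∬_D (30x^2 + 30y^2) dA = 3840π.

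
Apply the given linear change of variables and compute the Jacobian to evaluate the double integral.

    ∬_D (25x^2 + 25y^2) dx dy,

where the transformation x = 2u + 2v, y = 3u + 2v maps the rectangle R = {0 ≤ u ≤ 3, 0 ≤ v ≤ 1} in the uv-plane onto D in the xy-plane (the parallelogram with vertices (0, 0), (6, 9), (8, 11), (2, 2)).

Compute the Jacobian determinant of (x, y) with respect to (u, v):

    ∂(x,y)/∂(u,v) = | 2  2 | = (2)(2) - (2)(3) = -2.
                   | 3  2 |

Its absolute value is |J| = 2 (the area scaling factor).

Substituting x = 2u + 2v, y = 3u + 2v into the integrand,

    25x^2 + 25y^2 → 325u^2 + 500u v + 200v^2,

so the integral becomes

    ∬_R (325u^2 + 500u v + 200v^2) · |J| du dv = ∫_0^3 ∫_0^1 (650u^2 + 1000u v + 400v^2) dv du.

Inner (v): 650u^2 + 500u + 400/3.
Outer (u): 8500.

Therefore ∬_D (25x^2 + 25y^2) dx dy = 8500.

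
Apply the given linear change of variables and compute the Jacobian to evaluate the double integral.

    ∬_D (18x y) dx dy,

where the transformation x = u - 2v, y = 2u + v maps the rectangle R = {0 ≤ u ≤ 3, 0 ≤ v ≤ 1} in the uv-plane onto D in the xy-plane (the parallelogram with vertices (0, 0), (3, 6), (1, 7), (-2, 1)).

Compute the Jacobian determinant of (x, y) with respect to (u, v):

    ∂(x,y)/∂(u,v) = | 1  -2 | = (1)(1) - (-2)(2) = 5.
                   | 2  1 |

Its absolute value is |J| = 5 (the area scaling factor).

Substituting x = u - 2v, y = 2u + v into the integrand,

    18x y → 36u^2 - 54u v - 36v^2,

so the integral becomes

    ∬_R (36u^2 - 54u v - 36v^2) · |J| du dv = ∫_0^3 ∫_0^1 (180u^2 - 270u v - 180v^2) dv du.

Inner (v): 180u^2 - 135u - 60.
Outer (u): 1665/2.

Therefore ∬_D (18x y) dx dy = 1665/2.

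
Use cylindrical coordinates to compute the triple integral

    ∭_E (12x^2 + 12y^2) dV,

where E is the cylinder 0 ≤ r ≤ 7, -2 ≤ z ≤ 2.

In cylindrical coordinates, x = r cos(θ), y = r sin(θ), z = z, and dV = r dr dθ dz.

The integrand becomes 12r^2, so

    ∭_E (12x^2 + 12y^2) dV = ∫_{0}^{2π} ∫_{0}^{7} ∫_{-2}^{2} (12r^2) · r dz dr dθ.

Inner (z): 48r^3.
Middle (r from 0 to 7): 28812.
Outer (θ): 57624π.

Therefore the triple integral equals 57624π.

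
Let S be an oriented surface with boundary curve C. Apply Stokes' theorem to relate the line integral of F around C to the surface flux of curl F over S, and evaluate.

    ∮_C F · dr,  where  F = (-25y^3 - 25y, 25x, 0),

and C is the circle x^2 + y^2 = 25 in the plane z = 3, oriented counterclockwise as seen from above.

Let S be the flat disk x^2 + y^2 ≤ 25 in the plane z = 3, with upward unit normal n̂ = ẑ. By Stokes' theorem,

    ∮_C F · dr = ∬_S (∇ × F) · n̂ dS = ∬_D (curl F)_z dA,

where D is the disk x^2 + y^2 ≤ 25.

Compute the curl of F = (-25y^3 - 25y, 25x, 0):
    (∇ × F)_x = ∂F_z/∂y - ∂F_y/∂z = 0,
    (∇ × F)_y = ∂F_x/∂z - ∂F_z/∂x = 0,
    (∇ × F)_z = ∂F_y/∂x - ∂F_x/∂y = 75y^2 + 50.

On z = 3, (curl F)_z = 75y^2 + 50.

Convert to polar (x = r cos θ, y = r sin θ, dA = r dr dθ); the integrand becomes 75r^2sin(θ)^2 + 50, so

    ∬_D (curl F)_z dA = ∫_0^{2π} ∫_0^{5} (75r^2sin(θ)^2 + 50) · r dr dθ.

Inner (r from 0 to 5): 46875sin(θ)^2/4 + 625.
Outer (θ from 0 to 2π): 51875π/4.

Therefore ∮_C F · dr = 51875π/4.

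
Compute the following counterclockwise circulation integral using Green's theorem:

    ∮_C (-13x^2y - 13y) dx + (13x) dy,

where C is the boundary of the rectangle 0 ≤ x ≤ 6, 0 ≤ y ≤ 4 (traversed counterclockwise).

Green's theorem converts the closed line integral into a double integral over the enclosed region D:

    ∮_C P dx + Q dy = ∬_D (∂Q/∂x - ∂P/∂y) dA.

Here P = -13x^2y - 13y, Q = 13x, so

    ∂Q/∂x = 13,    ∂P/∂y = -13x^2 - 13,
    ∂Q/∂x - ∂P/∂y = 13x^2 + 26.

D is the region 0 ≤ x ≤ 6, 0 ≤ y ≤ 4. Evaluating the double integral:

    ∬_D (13x^2 + 26) dA = ∫_0^{6} ∫_0^{4} (13x^2 + 26) dy dx.

Inner (y from 0 to 4): 52x^2 + 104.
Outer (x from 0 to 6): 4368.

Therefore ∮_C P dx + Q dy = 4368.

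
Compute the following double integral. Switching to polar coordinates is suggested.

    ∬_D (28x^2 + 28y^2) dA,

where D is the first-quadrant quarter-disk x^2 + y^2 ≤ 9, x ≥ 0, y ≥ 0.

The region D is 0 ≤ r ≤ 3, 0 ≤ θ ≤ π/2 in polar coordinates, where x = r cos(θ), y = r sin(θ), and dA = r dr dθ.

Under the substitution, the integrand becomes 28r^2, so

    ∬_D (28x^2 + 28y^2) dA = ∫_{0}^{π/2} ∫_{0}^{3} (28r^2) · r dr dθ.

Inner integral (in r): ∫_{0}^{3} (28r^2) · r dr = 567.

Outer integral (in θ): ∫_{0}^{π/2} (567) dθ = 567π/2.

Therefore ∬_D (28x^2 + 28y^2) dA = 567π/2.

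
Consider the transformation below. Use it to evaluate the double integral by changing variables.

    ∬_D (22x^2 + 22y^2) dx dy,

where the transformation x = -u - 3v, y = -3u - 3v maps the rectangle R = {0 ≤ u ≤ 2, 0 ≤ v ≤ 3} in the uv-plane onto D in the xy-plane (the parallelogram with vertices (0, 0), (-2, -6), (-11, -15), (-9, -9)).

Compute the Jacobian determinant of (x, y) with respect to (u, v):

    ∂(x,y)/∂(u,v) = | -1  -3 | = (-1)(-3) - (-3)(-3) = -6.
                   | -3  -3 |

Its absolute value is |J| = 6 (the area scaling factor).

Substituting x = -u - 3v, y = -3u - 3v into the integrand,

    22x^2 + 22y^2 → 220u^2 + 528u v + 396v^2,

so the integral becomes

    ∬_R (220u^2 + 528u v + 396v^2) · |J| du dv = ∫_0^2 ∫_0^3 (1320u^2 + 3168u v + 2376v^2) dv du.

Inner (v): 3960u^2 + 14256u + 21384.
Outer (u): 81840.

Therefore ∬_D (22x^2 + 22y^2) dx dy = 81840.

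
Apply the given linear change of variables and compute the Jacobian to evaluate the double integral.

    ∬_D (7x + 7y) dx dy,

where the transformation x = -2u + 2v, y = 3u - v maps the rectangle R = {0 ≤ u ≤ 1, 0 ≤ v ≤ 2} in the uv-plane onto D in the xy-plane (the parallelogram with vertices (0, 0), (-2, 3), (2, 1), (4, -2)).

Compute the Jacobian determinant of (x, y) with respect to (u, v):

    ∂(x,y)/∂(u,v) = | -2  2 | = (-2)(-1) - (2)(3) = -4.
                   | 3  -1 |

Its absolute value is |J| = 4 (the area scaling factor).

Substituting x = -2u + 2v, y = 3u - v into the integrand,

    7x + 7y → 7u + 7v,

so the integral becomes

    ∬_R (7u + 7v) · |J| du dv = ∫_0^1 ∫_0^2 (28u + 28v) dv du.

Inner (v): 56u + 56.
Outer (u): 84.

Therefore ∬_D (7x + 7y) dx dy = 84.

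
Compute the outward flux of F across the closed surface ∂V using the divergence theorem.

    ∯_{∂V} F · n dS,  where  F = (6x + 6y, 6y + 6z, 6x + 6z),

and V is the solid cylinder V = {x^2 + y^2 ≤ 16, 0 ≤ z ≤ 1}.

By the divergence theorem,

    ∯_{∂V} F · n dS = ∭_V (∇ · F) dV.

Compute the divergence:
    ∇ · F = ∂F_x/∂x + ∂F_y/∂y + ∂F_z/∂z = 6 + 6 + 6 = 18.

In cylindrical coordinates, x = r cos(θ), y = r sin(θ), z = z, dV = r dr dθ dz, with 0 ≤ r ≤ 4, 0 ≤ θ ≤ 2π, 0 ≤ z ≤ 1.

The integrand, after substitution and multiplying by the volume element, becomes (18) · r, so

    ∭_V (∇·F) dV = ∫_0^{2π} ∫_0^{4} ∫_0^{1} (18) · r dz dr dθ.

Inner (z from 0 to 1): 18r.
Middle (r from 0 to 4): 144.
Outer (θ from 0 to 2π): 288π.

Therefore ∯_{∂V} F · n dS = 288π.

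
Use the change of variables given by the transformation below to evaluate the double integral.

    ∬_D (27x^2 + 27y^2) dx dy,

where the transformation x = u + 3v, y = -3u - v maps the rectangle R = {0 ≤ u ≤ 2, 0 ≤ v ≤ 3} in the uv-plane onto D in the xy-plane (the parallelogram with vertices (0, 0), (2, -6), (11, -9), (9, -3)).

Compute the Jacobian determinant of (x, y) with respect to (u, v):

    ∂(x,y)/∂(u,v) = | 1  3 | = (1)(-1) - (3)(-3) = 8.
                   | -3  -1 |

Its absolute value is |J| = 8 (the area scaling factor).

Substituting x = u + 3v, y = -3u - v into the integrand,

    27x^2 + 27y^2 → 270u^2 + 324u v + 270v^2,

so the integral becomes

    ∬_R (270u^2 + 324u v + 270v^2) · |J| du dv = ∫_0^2 ∫_0^3 (2160u^2 + 2592u v + 2160v^2) dv du.

Inner (v): 6480u^2 + 11664u + 19440.
Outer (u): 79488.

Therefore ∬_D (27x^2 + 27y^2) dx dy = 79488.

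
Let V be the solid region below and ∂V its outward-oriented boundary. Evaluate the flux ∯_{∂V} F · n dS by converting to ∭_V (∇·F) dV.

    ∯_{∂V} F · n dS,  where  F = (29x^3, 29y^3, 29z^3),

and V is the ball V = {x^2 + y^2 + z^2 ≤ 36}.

By the divergence theorem,

    ∯_{∂V} F · n dS = ∭_V (∇ · F) dV.

Compute the divergence:
    ∇ · F = ∂F_x/∂x + ∂F_y/∂y + ∂F_z/∂z = 87x^2 + 87y^2 + 87z^2.

In spherical coordinates, x = ρ sin(φ) cos(θ), y = ρ sin(φ) sin(θ), z = ρ cos(φ), dV = ρ^2 sin(φ) dρ dφ dθ, with 0 ≤ ρ ≤ 6, 0 ≤ φ ≤ π, 0 ≤ θ ≤ 2π.

The integrand, after substitution and multiplying by the volume element, becomes (87ρ^2) · ρ^2 sin(φ), so

    ∭_V (∇·F) dV = ∫_0^{2π} ∫_0^{π} ∫_0^{6} (87ρ^2) · ρ^2 sin(φ) dρ dφ dθ.

Inner (ρ from 0 to 6): 676512sin(φ)/5.
Middle (φ from 0 to π): 1353024/5.
Outer (θ from 0 to 2π): 2706048π/5.

Therefore ∯_{∂V} F · n dS = 2706048π/5.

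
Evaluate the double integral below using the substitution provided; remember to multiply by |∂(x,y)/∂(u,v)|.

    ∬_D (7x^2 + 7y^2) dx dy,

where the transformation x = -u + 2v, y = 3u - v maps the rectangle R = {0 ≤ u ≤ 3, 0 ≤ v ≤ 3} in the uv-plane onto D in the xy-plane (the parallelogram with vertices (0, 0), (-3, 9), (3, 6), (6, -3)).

Compute the Jacobian determinant of (x, y) with respect to (u, v):

    ∂(x,y)/∂(u,v) = | -1  2 | = (-1)(-1) - (2)(3) = -5.
                   | 3  -1 |

Its absolute value is |J| = 5 (the area scaling factor).

Substituting x = -u + 2v, y = 3u - v into the integrand,

    7x^2 + 7y^2 → 70u^2 - 70u v + 35v^2,

so the integral becomes

    ∬_R (70u^2 - 70u v + 35v^2) · |J| du dv = ∫_0^3 ∫_0^3 (350u^2 - 350u v + 175v^2) dv du.

Inner (v): 1050u^2 - 1575u + 1575.
Outer (u): 14175/2.

Therefore ∬_D (7x^2 + 7y^2) dx dy = 14175/2.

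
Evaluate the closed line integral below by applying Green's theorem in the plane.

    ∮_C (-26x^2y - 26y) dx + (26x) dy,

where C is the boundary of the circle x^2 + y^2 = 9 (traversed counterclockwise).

Green's theorem converts the closed line integral into a double integral over the enclosed region D:

    ∮_C P dx + Q dy = ∬_D (∂Q/∂x - ∂P/∂y) dA.

Here P = -26x^2y - 26y, Q = 26x, so

    ∂Q/∂x = 26,    ∂P/∂y = -26x^2 - 26,
    ∂Q/∂x - ∂P/∂y = 26x^2 + 52.

D is the region x^2 + y^2 ≤ 9. Evaluating the double integral:

In polar coordinates (x = r cos θ, y = r sin θ, dA = r dr dθ) the integrand becomes 26r^2cos(θ)^2 + 52, so

    ∬_D (26x^2 + 52) dA = ∫_0^{2π} ∫_0^{3} (26r^2cos(θ)^2 + 52) · r dr dθ.

Inner (r from 0 to 3): 1053cos(θ)^2/2 + 234.
Outer (θ from 0 to 2π): 1989π/2.

Therefore ∮_C P dx + Q dy = 1989π/2.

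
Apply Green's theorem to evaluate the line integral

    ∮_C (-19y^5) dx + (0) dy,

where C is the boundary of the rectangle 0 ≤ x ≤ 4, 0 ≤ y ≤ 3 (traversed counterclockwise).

Green's theorem converts the closed line integral into a double integral over the enclosed region D:

    ∮_C P dx + Q dy = ∬_D (∂Q/∂x - ∂P/∂y) dA.

Here P = -19y^5, Q = 0, so

    ∂Q/∂x = 0,    ∂P/∂y = -95y^4,
    ∂Q/∂x - ∂P/∂y = 95y^4.

D is the region 0 ≤ x ≤ 4, 0 ≤ y ≤ 3. Evaluating the double integral:

    ∬_D (95y^4) dA = ∫_0^{4} ∫_0^{3} (95y^4) dy dx.

Inner (y from 0 to 3): 4617.
Outer (x from 0 to 4): 18468.

Therefore ∮_C P dx + Q dy = 18468.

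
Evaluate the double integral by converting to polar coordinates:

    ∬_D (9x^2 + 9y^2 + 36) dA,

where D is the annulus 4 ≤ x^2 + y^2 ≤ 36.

The region D is 2 ≤ r ≤ 6, 0 ≤ θ ≤ 2π in polar coordinates, where x = r cos(θ), y = r sin(θ), and dA = r dr dθ.

Under the substitution, the integrand becomes 9r^2 + 36, so

    ∬_D (9x^2 + 9y^2 + 36) dA = ∫_{0}^{2π} ∫_{2}^{6} (9r^2 + 36) · r dr dθ.

Inner integral (in r): ∫_{2}^{6} (9r^2 + 36) · r dr = 3456.

Outer integral (in θ): ∫_{0}^{2π} (3456) dθ = 6912π.

Therefore ∬_D (9x^2 + 9y^2 + 36) dA = 6912π.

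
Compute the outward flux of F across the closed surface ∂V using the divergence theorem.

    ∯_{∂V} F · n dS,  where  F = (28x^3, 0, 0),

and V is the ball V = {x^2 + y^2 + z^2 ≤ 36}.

By the divergence theorem,

    ∯_{∂V} F · n dS = ∭_V (∇ · F) dV.

Compute the divergence:
    ∇ · F = ∂F_x/∂x + ∂F_y/∂y + ∂F_z/∂z = 84x^2 + 0 + 0 = 84x^2.

In spherical coordinates, x = ρ sin(φ) cos(θ), y = ρ sin(φ) sin(θ), z = ρ cos(φ), dV = ρ^2 sin(φ) dρ dφ dθ, with 0 ≤ ρ ≤ 6, 0 ≤ φ ≤ π, 0 ≤ θ ≤ 2π.

The integrand, after substitution and multiplying by the volume element, becomes (84ρ^2sin(φ)^2cos(θ)^2) · ρ^2 sin(φ), so

    ∭_V (∇·F) dV = ∫_0^{2π} ∫_0^{π} ∫_0^{6} (84ρ^2sin(φ)^2cos(θ)^2) · ρ^2 sin(φ) dρ dφ dθ.

Inner (ρ from 0 to 6): 653184sin(φ)^3cos(θ)^2/5.
Middle (φ from 0 to π): 870912cos(θ)^2/5.
Outer (θ from 0 to 2π): 870912π/5.

Therefore ∯_{∂V} F · n dS = 870912π/5.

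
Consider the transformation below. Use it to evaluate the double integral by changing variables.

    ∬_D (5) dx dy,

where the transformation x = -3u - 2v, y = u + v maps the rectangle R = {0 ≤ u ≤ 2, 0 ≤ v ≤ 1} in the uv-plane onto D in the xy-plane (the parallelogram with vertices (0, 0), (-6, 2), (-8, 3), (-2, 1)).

Compute the Jacobian determinant of (x, y) with respect to (u, v):

    ∂(x,y)/∂(u,v) = | -3  -2 | = (-3)(1) - (-2)(1) = -1.
                   | 1  1 |

Its absolute value is |J| = 1 (the area scaling factor).

Substituting x = -3u - 2v, y = u + v into the integrand,

    5 → 5,

so the integral becomes

    ∬_R (5) · |J| du dv = ∫_0^2 ∫_0^1 (5) dv du.

Inner (v): 5.
Outer (u): 10.

Therefore ∬_D (5) dx dy = 10.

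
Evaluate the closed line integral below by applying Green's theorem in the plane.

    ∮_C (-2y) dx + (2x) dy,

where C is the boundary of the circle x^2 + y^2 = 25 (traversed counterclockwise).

Green's theorem converts the closed line integral into a double integral over the enclosed region D:

    ∮_C P dx + Q dy = ∬_D (∂Q/∂x - ∂P/∂y) dA.

Here P = -2y, Q = 2x, so

    ∂Q/∂x = 2,    ∂P/∂y = -2,
    ∂Q/∂x - ∂P/∂y = 4.

D is the region x^2 + y^2 ≤ 25. Evaluating the double integral:

In polar coordinates (x = r cos θ, y = r sin θ, dA = r dr dθ) the integrand becomes 4, so

    ∬_D (4) dA = ∫_0^{2π} ∫_0^{5} (4) · r dr dθ.

Inner (r from 0 to 5): 50.
Outer (θ from 0 to 2π): 100π.

Therefore ∮_C P dx + Q dy = 100π.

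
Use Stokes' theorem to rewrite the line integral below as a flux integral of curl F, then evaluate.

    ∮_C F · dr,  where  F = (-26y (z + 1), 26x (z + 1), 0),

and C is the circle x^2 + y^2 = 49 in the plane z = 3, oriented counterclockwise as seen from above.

Let S be the flat disk x^2 + y^2 ≤ 49 in the plane z = 3, with upward unit normal n̂ = ẑ. By Stokes' theorem,

    ∮_C F · dr = ∬_S (∇ × F) · n̂ dS = ∬_D (curl F)_z dA,

where D is the disk x^2 + y^2 ≤ 49.

Compute the curl of F = (-26y (z + 1), 26x (z + 1), 0):
    (∇ × F)_x = ∂F_z/∂y - ∂F_y/∂z = -26x,
    (∇ × F)_y = ∂F_x/∂z - ∂F_z/∂x = -26y,
    (∇ × F)_z = ∂F_y/∂x - ∂F_x/∂y = 52z + 52.

On z = 3, (curl F)_z = 208.

Convert to polar (x = r cos θ, y = r sin θ, dA = r dr dθ); the integrand becomes 208, so

    ∬_D (curl F)_z dA = ∫_0^{2π} ∫_0^{7} (208) · r dr dθ.

Inner (r from 0 to 7): 5096.
Outer (θ from 0 to 2π): 10192π.

Therefore ∮_C F · dr = 10192π.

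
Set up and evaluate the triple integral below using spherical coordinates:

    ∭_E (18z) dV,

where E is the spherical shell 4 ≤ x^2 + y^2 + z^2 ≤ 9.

In spherical coordinates, x = ρ sin(φ) cos(θ), y = ρ sin(φ) sin(θ), z = ρ cos(φ), and dV = ρ^2 sin(φ) dρ dφ dθ.

The integrand becomes 18ρ cos(φ), so

    ∭_E (18z) dV = ∫_{0}^{2π} ∫_{0}^{π} ∫_{2}^{3} (18ρ cos(φ)) · ρ^2 sin(φ) dρ dφ dθ.

Inner (ρ): 585sin(2φ)/4.
Middle (φ): 0.
Outer (θ): 0.

Therefore the triple integral equals 0.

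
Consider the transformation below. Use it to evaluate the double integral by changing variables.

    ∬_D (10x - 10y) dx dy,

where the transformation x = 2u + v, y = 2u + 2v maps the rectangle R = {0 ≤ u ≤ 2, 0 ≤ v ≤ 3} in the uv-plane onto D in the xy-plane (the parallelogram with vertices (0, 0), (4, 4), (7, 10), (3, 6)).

Compute the Jacobian determinant of (x, y) with respect to (u, v):

    ∂(x,y)/∂(u,v) = | 2  1 | = (2)(2) - (1)(2) = 2.
                   | 2  2 |

Its absolute value is |J| = 2 (the area scaling factor).

Substituting x = 2u + v, y = 2u + 2v into the integrand,

    10x - 10y → -10v,

so the integral becomes

    ∬_R (-10v) · |J| du dv = ∫_0^2 ∫_0^3 (-20v) dv du.

Inner (v): -90.
Outer (u): -180.

Therefore ∬_D (10x - 10y) dx dy = -180.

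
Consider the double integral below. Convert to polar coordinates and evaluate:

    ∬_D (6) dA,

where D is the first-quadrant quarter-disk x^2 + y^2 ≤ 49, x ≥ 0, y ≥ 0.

The region D is 0 ≤ r ≤ 7, 0 ≤ θ ≤ π/2 in polar coordinates, where x = r cos(θ), y = r sin(θ), and dA = r dr dθ.

Under the substitution, the integrand becomes 6, so

    ∬_D (6) dA = ∫_{0}^{π/2} ∫_{0}^{7} (6) · r dr dθ.

Inner integral (in r): ∫_{0}^{7} (6) · r dr = 147.

Outer integral (in θ): ∫_{0}^{π/2} (147) dθ = 147π/2.

Therefore ∬_D (6) dA = 147π/2.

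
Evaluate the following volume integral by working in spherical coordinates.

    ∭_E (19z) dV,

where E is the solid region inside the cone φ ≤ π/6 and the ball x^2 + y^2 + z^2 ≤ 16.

In spherical coordinates, x = ρ sin(φ) cos(θ), y = ρ sin(φ) sin(θ), z = ρ cos(φ), and dV = ρ^2 sin(φ) dρ dφ dθ.

The integrand becomes 19ρ cos(φ), so

    ∭_E (19z) dV = ∫_{0}^{2π} ∫_{0}^{π/6} ∫_{0}^{4} (19ρ cos(φ)) · ρ^2 sin(φ) dρ dφ dθ.

Inner (ρ): 608sin(2φ).
Middle (φ): 152.
Outer (θ): 304π.

Therefore the triple integral equals 304π.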